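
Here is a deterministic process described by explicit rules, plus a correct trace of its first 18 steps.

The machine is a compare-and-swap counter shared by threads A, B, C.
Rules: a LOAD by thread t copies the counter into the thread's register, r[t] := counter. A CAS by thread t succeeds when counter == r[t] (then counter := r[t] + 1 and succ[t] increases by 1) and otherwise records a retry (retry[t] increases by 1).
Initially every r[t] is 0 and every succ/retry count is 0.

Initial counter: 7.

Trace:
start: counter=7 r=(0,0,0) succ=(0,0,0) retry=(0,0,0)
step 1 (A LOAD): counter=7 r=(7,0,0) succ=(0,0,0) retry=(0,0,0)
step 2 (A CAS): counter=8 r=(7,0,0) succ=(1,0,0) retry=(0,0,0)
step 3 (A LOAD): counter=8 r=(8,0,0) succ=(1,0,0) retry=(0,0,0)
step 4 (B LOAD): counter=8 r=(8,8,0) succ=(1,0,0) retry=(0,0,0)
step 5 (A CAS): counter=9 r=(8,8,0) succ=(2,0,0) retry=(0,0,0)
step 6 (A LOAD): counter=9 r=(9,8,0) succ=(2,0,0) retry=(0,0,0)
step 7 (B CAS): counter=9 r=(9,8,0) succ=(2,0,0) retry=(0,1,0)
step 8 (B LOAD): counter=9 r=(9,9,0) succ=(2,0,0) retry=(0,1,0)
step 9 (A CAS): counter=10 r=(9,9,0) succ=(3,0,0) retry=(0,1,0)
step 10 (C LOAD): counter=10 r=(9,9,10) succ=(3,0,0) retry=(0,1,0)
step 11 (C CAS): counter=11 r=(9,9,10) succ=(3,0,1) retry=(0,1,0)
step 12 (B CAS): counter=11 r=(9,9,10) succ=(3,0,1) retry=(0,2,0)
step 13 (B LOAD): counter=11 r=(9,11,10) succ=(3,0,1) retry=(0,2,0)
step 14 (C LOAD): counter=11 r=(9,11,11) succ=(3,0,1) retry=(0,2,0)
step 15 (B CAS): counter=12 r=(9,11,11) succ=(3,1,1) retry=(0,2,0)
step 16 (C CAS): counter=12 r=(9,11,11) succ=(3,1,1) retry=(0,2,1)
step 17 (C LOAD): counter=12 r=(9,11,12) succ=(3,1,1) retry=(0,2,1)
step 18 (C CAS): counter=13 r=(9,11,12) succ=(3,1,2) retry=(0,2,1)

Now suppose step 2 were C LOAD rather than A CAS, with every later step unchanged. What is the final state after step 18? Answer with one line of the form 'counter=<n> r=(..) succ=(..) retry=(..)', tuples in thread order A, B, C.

(re-executing from step 2 with the substitution; state before step 2: counter=7 r=(7,0,0) succ=(0,0,0) retry=(0,0,0))
step 2 (C LOAD): counter=7 r=(7,0,7) succ=(0,0,0) retry=(0,0,0)
step 3 (A LOAD): counter=7 r=(7,0,7) succ=(0,0,0) retry=(0,0,0)
step 4 (B LOAD): counter=7 r=(7,7,7) succ=(0,0,0) retry=(0,0,0)
step 5 (A CAS): counter=8 r=(7,7,7) succ=(1,0,0) retry=(0,0,0)
step 6 (A LOAD): counter=8 r=(8,7,7) succ=(1,0,0) retry=(0,0,0)
step 7 (B CAS): counter=8 r=(8,7,7) succ=(1,0,0) retry=(0,1,0)
step 8 (B LOAD): counter=8 r=(8,8,7) succ=(1,0,0) retry=(0,1,0)
step 9 (A CAS): counter=9 r=(8,8,7) succ=(2,0,0) retry=(0,1,0)
step 10 (C LOAD): counter=9 r=(8,8,9) succ=(2,0,0) retry=(0,1,0)
step 11 (C CAS): counter=10 r=(8,8,9) succ=(2,0,1) retry=(0,1,0)
step 12 (B CAS): counter=10 r=(8,8,9) succ=(2,0,1) retry=(0,2,0)
step 13 (B LOAD): counter=10 r=(8,10,9) succ=(2,0,1) retry=(0,2,0)
step 14 (C LOAD): counter=10 r=(8,10,10) succ=(2,0,1) retry=(0,2,0)
step 15 (B CAS): counter=11 r=(8,10,10) succ=(2,1,1) retry=(0,2,0)
step 16 (C CAS): counter=11 r=(8,10,10) succ=(2,1,1) retry=(0,2,1)
step 17 (C LOAD): counter=11 r=(8,10,11) succ=(2,1,1) retry=(0,2,1)
step 18 (C CAS): counter=12 r=(8,10,11) succ=(2,1,2) retry=(0,2,1)

counter=12 r=(8,10,11) succ=(2,1,2) retry=(0,2,1)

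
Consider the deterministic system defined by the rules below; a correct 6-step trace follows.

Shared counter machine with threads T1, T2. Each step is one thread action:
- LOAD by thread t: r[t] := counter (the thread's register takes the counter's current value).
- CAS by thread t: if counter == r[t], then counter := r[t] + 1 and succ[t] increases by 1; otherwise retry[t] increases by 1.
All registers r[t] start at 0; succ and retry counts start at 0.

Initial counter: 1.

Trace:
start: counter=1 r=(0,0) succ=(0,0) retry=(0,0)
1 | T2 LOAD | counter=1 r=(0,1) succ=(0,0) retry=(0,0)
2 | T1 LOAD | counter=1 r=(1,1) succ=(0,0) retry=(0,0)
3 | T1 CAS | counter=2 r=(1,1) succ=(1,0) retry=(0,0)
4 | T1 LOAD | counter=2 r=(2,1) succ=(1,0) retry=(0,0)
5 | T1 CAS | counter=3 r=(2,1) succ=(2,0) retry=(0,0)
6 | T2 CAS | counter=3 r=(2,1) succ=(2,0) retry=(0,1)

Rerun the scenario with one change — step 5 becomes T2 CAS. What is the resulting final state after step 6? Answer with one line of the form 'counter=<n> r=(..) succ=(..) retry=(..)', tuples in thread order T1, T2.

counter=2 r=(2,1) succ=(1,0) retry=(0,2)

(re-executing from step 5 with the substitution; state before step 5: counter=2 r=(2,1) succ=(1,0) retry=(0,0))
5 | T2 CAS | counter=2 r=(2,1) succ=(1,0) retry=(0,1)
6 | T2 CAS | counter=2 r=(2,1) succ=(1,0) retry=(0,2)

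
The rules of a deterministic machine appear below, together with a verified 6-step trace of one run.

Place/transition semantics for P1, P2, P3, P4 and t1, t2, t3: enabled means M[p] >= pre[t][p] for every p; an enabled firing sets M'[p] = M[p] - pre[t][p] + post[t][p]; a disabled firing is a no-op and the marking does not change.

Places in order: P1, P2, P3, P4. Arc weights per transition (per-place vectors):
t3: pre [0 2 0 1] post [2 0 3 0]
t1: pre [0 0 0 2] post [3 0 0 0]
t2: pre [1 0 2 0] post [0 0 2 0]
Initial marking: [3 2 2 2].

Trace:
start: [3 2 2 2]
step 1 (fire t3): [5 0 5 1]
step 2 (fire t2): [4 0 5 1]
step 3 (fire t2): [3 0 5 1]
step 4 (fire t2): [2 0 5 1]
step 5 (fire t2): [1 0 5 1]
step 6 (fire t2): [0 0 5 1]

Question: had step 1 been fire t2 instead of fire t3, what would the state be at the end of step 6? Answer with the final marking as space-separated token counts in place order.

0 2 2 2

(re-executing from step 1 with the substitution; state before step 1: [3 2 2 2])
step 1 (fire t2): [2 2 2 2]
step 2 (fire t2): [1 2 2 2]
step 3 (fire t2): [0 2 2 2]
step 4 (fire t2): [0 2 2 2]
step 5 (fire t2): [0 2 2 2]
step 6 (fire t2): [0 2 2 2]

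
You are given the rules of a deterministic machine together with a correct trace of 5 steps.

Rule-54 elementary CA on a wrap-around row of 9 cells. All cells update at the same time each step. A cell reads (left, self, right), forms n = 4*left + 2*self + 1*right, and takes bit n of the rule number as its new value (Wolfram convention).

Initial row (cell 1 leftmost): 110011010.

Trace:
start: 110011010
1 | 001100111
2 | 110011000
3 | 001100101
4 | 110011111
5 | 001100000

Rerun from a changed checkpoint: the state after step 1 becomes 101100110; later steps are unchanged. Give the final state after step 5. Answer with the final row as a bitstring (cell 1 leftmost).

state after step 1 := 101100110
2 | 110011001
3 | 001100110
4 | 010011001
5 | 111100111

111100111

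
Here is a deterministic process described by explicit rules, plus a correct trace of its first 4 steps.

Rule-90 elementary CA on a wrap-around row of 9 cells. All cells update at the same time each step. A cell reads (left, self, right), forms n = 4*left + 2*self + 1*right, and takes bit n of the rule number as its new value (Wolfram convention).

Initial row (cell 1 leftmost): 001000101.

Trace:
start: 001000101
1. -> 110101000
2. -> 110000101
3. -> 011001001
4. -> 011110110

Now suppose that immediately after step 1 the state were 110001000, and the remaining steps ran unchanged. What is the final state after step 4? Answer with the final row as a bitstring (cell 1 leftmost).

110100010

state after step 1 := 110001000
2. -> 111010101
3. -> 001000001
4. -> 110100010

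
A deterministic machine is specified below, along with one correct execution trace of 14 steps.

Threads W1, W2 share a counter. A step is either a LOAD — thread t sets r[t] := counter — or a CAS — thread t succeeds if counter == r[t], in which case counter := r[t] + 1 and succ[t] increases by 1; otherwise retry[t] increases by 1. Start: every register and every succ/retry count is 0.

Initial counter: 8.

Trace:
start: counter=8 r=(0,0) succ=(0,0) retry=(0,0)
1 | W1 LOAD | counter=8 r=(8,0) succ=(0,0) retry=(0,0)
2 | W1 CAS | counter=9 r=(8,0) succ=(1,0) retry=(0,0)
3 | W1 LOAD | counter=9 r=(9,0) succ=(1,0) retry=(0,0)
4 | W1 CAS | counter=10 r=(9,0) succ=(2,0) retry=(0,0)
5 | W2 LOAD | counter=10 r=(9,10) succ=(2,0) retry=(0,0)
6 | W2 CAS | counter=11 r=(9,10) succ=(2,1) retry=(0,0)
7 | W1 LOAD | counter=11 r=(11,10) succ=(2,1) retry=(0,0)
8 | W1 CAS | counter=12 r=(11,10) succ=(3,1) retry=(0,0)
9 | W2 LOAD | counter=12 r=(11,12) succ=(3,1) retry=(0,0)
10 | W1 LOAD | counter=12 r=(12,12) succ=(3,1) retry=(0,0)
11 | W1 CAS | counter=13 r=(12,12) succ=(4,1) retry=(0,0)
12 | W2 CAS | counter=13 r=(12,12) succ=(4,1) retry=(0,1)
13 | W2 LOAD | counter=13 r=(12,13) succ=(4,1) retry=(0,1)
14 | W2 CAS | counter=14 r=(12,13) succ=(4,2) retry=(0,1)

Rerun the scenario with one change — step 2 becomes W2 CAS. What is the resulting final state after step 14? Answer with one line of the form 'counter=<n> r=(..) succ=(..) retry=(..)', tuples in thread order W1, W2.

(re-executing from step 2 with the substitution; state before step 2: counter=8 r=(8,0) succ=(0,0) retry=(0,0))
2 | W2 CAS | counter=8 r=(8,0) succ=(0,0) retry=(0,1)
3 | W1 LOAD | counter=8 r=(8,0) succ=(0,0) retry=(0,1)
4 | W1 CAS | counter=9 r=(8,0) succ=(1,0) retry=(0,1)
5 | W2 LOAD | counter=9 r=(8,9) succ=(1,0) retry=(0,1)
6 | W2 CAS | counter=10 r=(8,9) succ=(1,1) retry=(0,1)
7 | W1 LOAD | counter=10 r=(10,9) succ=(1,1) retry=(0,1)
8 | W1 CAS | counter=11 r=(10,9) succ=(2,1) retry=(0,1)
9 | W2 LOAD | counter=11 r=(10,11) succ=(2,1) retry=(0,1)
10 | W1 LOAD | counter=11 r=(11,11) succ=(2,1) retry=(0,1)
11 | W1 CAS | counter=12 r=(11,11) succ=(3,1) retry=(0,1)
12 | W2 CAS | counter=12 r=(11,11) succ=(3,1) retry=(0,2)
13 | W2 LOAD | counter=12 r=(11,12) succ=(3,1) retry=(0,2)
14 | W2 CAS | counter=13 r=(11,12) succ=(3,2) retry=(0,2)

counter=13 r=(11,12) succ=(3,2) retry=(0,2)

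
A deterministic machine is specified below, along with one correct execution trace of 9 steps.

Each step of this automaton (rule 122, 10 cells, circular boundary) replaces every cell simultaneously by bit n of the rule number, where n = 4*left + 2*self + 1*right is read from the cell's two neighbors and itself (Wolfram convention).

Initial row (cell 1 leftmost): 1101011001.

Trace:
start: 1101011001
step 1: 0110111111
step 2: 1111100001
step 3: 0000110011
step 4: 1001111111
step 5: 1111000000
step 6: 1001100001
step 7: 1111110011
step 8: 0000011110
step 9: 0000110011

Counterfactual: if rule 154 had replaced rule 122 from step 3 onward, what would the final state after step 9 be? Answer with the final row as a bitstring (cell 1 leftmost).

0111111101

(re-executing steps 3..9 under rule 154; state before step 3: 1111100001)
step 3: 1111010011
step 4: 1110001111
step 5: 1101011111
step 6: 1000011111
step 7: 0100111111
step 8: 0011111110
step 9: 0111111101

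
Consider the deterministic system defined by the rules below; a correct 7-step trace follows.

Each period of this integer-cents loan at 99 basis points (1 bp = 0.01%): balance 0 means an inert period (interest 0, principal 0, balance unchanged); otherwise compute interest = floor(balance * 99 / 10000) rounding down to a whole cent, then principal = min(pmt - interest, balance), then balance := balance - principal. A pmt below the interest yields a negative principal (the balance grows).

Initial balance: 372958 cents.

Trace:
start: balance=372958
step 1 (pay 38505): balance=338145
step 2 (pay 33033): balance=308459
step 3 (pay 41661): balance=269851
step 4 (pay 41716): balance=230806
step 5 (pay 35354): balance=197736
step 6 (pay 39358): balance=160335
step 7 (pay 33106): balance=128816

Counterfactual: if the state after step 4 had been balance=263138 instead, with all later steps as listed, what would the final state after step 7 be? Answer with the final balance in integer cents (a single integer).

162118

state after step 4 := balance=263138
step 5 (pay 35354): balance=230389
step 6 (pay 39358): balance=193311
step 7 (pay 33106): balance=162118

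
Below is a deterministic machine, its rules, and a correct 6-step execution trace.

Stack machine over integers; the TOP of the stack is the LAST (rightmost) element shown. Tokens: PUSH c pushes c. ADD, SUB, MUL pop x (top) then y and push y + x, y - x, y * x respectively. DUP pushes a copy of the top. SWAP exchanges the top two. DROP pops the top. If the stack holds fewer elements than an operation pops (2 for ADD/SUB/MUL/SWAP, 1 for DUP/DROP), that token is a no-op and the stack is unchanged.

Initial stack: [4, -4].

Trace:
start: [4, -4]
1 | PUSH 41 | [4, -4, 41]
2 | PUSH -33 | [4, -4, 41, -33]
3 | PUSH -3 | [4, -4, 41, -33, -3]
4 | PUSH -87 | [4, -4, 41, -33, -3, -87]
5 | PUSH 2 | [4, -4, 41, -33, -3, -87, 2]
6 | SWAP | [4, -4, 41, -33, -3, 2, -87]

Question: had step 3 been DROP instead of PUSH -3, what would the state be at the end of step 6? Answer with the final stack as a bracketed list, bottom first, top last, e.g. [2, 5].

[4, -4, 41, 2, -87]

(re-executing from step 3 with the substitution; state before step 3: [4, -4, 41, -33])
3 | DROP | [4, -4, 41]
4 | PUSH -87 | [4, -4, 41, -87]
5 | PUSH 2 | [4, -4, 41, -87, 2]
6 | SWAP | [4, -4, 41, 2, -87]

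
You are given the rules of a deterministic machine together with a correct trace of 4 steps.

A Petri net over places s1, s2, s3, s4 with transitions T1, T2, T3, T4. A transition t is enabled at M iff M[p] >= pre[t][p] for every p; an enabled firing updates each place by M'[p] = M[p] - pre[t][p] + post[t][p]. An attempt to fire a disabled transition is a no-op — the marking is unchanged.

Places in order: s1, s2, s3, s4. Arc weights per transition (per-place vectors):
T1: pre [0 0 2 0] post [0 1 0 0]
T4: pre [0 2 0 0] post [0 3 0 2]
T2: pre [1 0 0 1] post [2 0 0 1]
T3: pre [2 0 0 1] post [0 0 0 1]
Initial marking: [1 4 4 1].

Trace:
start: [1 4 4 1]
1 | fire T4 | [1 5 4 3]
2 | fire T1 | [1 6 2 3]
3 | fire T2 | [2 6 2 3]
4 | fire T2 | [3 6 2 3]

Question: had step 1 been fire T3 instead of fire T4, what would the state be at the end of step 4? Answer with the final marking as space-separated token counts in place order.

3 5 2 1

(re-executing from step 1 with the substitution; state before step 1: [1 4 4 1])
1 | fire T3 | [1 4 4 1]
2 | fire T1 | [1 5 2 1]
3 | fire T2 | [2 5 2 1]
4 | fire T2 | [3 5 2 1]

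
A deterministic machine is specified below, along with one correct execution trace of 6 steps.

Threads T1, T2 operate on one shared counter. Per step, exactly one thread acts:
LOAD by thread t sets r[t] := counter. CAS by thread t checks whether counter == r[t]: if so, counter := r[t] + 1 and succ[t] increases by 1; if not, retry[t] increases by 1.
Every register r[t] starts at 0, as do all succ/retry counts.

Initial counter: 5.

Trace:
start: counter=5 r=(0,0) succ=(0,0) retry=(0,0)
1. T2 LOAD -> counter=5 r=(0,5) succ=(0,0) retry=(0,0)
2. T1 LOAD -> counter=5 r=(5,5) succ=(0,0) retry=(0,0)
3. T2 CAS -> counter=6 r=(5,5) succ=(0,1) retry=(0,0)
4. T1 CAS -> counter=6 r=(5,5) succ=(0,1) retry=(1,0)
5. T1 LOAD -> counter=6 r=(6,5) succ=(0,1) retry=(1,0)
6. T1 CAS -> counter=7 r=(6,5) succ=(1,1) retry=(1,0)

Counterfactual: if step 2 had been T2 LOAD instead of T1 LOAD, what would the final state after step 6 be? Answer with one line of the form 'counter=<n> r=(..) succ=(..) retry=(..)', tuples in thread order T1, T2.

counter=7 r=(6,5) succ=(1,1) retry=(1,0)

(re-executing from step 2 with the substitution; state before step 2: counter=5 r=(0,5) succ=(0,0) retry=(0,0))
2. T2 LOAD -> counter=5 r=(0,5) succ=(0,0) retry=(0,0)
3. T2 CAS -> counter=6 r=(0,5) succ=(0,1) retry=(0,0)
4. T1 CAS -> counter=6 r=(0,5) succ=(0,1) retry=(1,0)
5. T1 LOAD -> counter=6 r=(6,5) succ=(0,1) retry=(1,0)
6. T1 CAS -> counter=7 r=(6,5) succ=(1,1) retry=(1,0)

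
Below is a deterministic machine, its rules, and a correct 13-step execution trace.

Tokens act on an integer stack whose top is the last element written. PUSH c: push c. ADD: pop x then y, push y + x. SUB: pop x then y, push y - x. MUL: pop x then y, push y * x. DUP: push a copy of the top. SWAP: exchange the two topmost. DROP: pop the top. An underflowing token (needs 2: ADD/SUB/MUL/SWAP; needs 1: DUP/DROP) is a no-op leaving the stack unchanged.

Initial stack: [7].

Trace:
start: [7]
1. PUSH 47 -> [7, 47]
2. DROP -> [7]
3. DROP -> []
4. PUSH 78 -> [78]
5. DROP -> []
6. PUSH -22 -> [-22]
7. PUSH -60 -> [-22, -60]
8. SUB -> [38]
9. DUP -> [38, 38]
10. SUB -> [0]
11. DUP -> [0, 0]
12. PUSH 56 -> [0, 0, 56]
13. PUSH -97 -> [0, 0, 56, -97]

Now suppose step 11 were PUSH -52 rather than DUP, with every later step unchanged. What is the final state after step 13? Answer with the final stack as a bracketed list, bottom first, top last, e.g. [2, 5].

(re-executing from step 11 with the substitution; state before step 11: [0])
11. PUSH -52 -> [0, -52]
12. PUSH 56 -> [0, -52, 56]
13. PUSH -97 -> [0, -52, 56, -97]

[0, -52, 56, -97]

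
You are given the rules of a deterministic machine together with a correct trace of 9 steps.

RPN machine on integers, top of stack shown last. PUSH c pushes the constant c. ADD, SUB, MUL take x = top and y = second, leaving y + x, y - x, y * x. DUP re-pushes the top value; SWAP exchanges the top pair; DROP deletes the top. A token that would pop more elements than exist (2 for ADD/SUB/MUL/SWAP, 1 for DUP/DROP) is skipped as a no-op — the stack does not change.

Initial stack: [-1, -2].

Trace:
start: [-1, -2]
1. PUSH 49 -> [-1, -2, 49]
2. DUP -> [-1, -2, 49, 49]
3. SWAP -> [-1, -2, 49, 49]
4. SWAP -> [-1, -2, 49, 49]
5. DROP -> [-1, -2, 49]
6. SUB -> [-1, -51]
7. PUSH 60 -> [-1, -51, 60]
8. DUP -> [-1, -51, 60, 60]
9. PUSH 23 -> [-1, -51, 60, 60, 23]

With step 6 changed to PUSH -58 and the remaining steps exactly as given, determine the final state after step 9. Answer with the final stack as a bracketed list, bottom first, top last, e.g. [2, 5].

(re-executing from step 6 with the substitution; state before step 6: [-1, -2, 49])
6. PUSH -58 -> [-1, -2, 49, -58]
7. PUSH 60 -> [-1, -2, 49, -58, 60]
8. DUP -> [-1, -2, 49, -58, 60, 60]
9. PUSH 23 -> [-1, -2, 49, -58, 60, 60, 23]

[-1, -2, 49, -58, 60, 60, 23]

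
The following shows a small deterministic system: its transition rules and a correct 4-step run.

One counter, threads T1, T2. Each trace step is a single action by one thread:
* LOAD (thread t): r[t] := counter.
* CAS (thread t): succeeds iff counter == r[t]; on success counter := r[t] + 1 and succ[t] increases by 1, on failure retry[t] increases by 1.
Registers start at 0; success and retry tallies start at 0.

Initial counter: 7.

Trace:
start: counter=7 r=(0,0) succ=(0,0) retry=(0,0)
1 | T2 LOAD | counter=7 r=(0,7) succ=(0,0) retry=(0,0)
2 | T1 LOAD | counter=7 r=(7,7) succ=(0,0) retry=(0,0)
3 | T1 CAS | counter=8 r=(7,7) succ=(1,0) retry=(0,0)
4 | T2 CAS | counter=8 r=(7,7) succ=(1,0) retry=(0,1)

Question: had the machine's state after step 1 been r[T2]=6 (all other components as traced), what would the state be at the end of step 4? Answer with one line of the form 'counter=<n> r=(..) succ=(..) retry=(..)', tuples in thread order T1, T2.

state after step 1 := counter=7 r=(0,6) succ=(0,0) retry=(0,0)
2 | T1 LOAD | counter=7 r=(7,6) succ=(0,0) retry=(0,0)
3 | T1 CAS | counter=8 r=(7,6) succ=(1,0) retry=(0,0)
4 | T2 CAS | counter=8 r=(7,6) succ=(1,0) retry=(0,1)

counter=8 r=(7,6) succ=(1,0) retry=(0,1)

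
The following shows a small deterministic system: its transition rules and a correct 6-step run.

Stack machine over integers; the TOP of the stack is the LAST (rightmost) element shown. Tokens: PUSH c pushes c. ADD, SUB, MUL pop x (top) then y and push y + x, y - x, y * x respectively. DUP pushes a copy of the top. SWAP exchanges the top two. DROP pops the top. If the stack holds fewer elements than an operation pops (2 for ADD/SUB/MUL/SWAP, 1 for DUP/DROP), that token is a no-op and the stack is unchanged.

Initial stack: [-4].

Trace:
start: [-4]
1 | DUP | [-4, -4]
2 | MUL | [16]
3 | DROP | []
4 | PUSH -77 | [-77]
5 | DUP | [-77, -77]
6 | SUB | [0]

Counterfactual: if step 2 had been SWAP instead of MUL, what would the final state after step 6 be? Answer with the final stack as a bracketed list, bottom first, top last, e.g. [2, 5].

(re-executing from step 2 with the substitution; state before step 2: [-4, -4])
2 | SWAP | [-4, -4]
3 | DROP | [-4]
4 | PUSH -77 | [-4, -77]
5 | DUP | [-4, -77, -77]
6 | SUB | [-4, 0]

[-4, 0]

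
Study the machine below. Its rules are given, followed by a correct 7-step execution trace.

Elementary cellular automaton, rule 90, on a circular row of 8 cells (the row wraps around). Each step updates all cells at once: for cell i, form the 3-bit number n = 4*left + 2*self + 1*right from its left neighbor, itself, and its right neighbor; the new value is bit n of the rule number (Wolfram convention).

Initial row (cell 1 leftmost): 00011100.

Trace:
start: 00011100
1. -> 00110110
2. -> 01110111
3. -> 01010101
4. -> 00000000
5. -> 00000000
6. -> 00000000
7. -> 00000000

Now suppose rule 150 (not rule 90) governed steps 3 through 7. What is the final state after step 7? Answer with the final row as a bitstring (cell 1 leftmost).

(re-executing steps 3..7 under rule 150; state before step 3: 01110111)
3. -> 00100010
4. -> 01110111
5. -> 00100010
6. -> 01110111
7. -> 00100010

00100010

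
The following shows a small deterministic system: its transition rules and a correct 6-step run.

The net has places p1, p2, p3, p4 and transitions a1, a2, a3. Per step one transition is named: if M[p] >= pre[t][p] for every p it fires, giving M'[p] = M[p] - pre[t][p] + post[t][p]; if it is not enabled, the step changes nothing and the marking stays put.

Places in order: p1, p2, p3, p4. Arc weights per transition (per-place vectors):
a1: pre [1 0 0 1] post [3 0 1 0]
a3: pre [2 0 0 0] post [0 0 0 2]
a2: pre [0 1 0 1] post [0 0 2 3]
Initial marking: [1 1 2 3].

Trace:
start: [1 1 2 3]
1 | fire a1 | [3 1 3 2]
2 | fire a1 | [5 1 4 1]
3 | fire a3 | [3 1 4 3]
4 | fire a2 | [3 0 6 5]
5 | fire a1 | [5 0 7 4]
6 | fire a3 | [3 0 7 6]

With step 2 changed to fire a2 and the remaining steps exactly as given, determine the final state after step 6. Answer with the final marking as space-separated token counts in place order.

(re-executing from step 2 with the substitution; state before step 2: [3 1 3 2])
2 | fire a2 | [3 0 5 4]
3 | fire a3 | [1 0 5 6]
4 | fire a2 | [1 0 5 6]
5 | fire a1 | [3 0 6 5]
6 | fire a3 | [1 0 6 7]

1 0 6 7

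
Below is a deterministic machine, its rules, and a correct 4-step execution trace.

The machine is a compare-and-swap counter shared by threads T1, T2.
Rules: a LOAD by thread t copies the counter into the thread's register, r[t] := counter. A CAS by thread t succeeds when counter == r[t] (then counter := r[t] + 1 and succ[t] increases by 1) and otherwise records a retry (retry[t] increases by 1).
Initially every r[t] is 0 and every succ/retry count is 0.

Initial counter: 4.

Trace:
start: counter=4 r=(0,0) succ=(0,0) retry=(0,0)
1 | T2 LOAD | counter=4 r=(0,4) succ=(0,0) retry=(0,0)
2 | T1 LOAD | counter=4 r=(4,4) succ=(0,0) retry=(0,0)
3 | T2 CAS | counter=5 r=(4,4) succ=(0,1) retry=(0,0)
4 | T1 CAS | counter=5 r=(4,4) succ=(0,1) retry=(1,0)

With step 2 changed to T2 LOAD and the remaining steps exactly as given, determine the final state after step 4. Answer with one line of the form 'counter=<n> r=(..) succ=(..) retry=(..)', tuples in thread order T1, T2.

counter=5 r=(0,4) succ=(0,1) retry=(1,0)

(re-executing from step 2 with the substitution; state before step 2: counter=4 r=(0,4) succ=(0,0) retry=(0,0))
2 | T2 LOAD | counter=4 r=(0,4) succ=(0,0) retry=(0,0)
3 | T2 CAS | counter=5 r=(0,4) succ=(0,1) retry=(0,0)
4 | T1 CAS | counter=5 r=(0,4) succ=(0,1) retry=(1,0)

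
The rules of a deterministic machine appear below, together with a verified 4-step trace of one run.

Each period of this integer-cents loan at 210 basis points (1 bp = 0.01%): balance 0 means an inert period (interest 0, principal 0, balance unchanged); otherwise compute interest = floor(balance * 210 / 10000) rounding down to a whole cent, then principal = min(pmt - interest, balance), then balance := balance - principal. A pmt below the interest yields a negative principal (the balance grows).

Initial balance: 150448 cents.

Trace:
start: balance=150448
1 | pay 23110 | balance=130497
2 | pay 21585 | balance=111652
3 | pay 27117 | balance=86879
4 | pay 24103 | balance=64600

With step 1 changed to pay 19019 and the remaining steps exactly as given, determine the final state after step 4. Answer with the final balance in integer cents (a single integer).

(re-executing from step 1 with the substitution; state before step 1: balance=150448)
1 | pay 19019 | balance=134588
2 | pay 21585 | balance=115829
3 | pay 27117 | balance=91144
4 | pay 24103 | balance=68955

68955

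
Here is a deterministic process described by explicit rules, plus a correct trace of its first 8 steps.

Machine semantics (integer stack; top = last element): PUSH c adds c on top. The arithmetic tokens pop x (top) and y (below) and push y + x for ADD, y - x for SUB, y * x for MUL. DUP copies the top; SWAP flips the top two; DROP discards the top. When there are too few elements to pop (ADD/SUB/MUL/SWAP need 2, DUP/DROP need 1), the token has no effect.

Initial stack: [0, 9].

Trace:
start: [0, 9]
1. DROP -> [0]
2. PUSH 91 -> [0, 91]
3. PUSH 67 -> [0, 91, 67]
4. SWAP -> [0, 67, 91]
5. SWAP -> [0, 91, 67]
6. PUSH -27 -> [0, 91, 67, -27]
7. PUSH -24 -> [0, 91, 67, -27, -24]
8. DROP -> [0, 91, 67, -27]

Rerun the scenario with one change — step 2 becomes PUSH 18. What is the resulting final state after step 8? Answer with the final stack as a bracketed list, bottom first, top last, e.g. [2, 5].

(re-executing from step 2 with the substitution; state before step 2: [0])
2. PUSH 18 -> [0, 18]
3. PUSH 67 -> [0, 18, 67]
4. SWAP -> [0, 67, 18]
5. SWAP -> [0, 18, 67]
6. PUSH -27 -> [0, 18, 67, -27]
7. PUSH -24 -> [0, 18, 67, -27, -24]
8. DROP -> [0, 18, 67, -27]

[0, 18, 67, -27]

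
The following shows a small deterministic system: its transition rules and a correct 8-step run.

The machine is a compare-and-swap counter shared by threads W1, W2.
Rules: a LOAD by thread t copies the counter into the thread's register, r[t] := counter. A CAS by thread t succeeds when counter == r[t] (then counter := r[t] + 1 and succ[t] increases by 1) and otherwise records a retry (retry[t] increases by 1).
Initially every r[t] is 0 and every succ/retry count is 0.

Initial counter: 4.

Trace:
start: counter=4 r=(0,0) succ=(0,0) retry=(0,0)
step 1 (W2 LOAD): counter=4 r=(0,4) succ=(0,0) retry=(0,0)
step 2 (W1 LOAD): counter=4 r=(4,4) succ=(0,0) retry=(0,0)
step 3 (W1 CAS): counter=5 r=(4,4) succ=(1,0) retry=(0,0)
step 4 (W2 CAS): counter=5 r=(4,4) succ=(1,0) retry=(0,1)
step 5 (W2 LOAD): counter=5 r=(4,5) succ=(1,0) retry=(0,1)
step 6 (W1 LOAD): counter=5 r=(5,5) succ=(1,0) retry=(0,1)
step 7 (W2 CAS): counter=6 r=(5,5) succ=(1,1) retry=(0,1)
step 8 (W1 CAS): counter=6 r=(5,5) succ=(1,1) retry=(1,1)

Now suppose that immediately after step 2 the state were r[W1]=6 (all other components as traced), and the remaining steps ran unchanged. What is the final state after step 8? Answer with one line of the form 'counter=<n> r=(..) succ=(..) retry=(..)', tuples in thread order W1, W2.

state after step 2 := counter=4 r=(6,4) succ=(0,0) retry=(0,0)
step 3 (W1 CAS): counter=4 r=(6,4) succ=(0,0) retry=(1,0)
step 4 (W2 CAS): counter=5 r=(6,4) succ=(0,1) retry=(1,0)
step 5 (W2 LOAD): counter=5 r=(6,5) succ=(0,1) retry=(1,0)
step 6 (W1 LOAD): counter=5 r=(5,5) succ=(0,1) retry=(1,0)
step 7 (W2 CAS): counter=6 r=(5,5) succ=(0,2) retry=(1,0)
step 8 (W1 CAS): counter=6 r=(5,5) succ=(0,2) retry=(2,0)

counter=6 r=(5,5) succ=(0,2) retry=(2,0)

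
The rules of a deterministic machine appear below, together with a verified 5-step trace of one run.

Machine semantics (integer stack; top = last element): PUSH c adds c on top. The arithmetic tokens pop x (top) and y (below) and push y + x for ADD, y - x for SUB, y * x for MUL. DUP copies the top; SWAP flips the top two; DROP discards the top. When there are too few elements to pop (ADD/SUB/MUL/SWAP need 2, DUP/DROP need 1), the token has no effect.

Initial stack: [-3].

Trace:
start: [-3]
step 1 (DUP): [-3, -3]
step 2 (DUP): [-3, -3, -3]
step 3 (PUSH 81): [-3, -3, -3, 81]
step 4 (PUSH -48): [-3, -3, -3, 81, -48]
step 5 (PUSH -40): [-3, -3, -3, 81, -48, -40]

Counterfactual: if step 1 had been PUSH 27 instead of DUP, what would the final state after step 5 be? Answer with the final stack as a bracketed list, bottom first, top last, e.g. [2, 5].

(re-executing from step 1 with the substitution; state before step 1: [-3])
step 1 (PUSH 27): [-3, 27]
step 2 (DUP): [-3, 27, 27]
step 3 (PUSH 81): [-3, 27, 27, 81]
step 4 (PUSH -48): [-3, 27, 27, 81, -48]
step 5 (PUSH -40): [-3, 27, 27, 81, -48, -40]

[-3, 27, 27, 81, -48, -40]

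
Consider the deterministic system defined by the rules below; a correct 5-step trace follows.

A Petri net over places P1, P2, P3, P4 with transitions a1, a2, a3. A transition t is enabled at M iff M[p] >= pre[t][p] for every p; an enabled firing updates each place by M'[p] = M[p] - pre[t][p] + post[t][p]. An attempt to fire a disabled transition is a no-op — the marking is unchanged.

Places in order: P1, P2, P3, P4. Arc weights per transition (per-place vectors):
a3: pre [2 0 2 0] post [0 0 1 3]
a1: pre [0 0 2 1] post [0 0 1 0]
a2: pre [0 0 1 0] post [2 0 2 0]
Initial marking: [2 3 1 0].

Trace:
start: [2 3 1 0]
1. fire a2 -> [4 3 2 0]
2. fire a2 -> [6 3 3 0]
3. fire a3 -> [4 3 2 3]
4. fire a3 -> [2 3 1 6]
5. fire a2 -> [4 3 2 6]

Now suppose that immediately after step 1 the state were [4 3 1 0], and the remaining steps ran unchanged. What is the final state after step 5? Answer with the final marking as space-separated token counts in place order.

6 3 2 3

state after step 1 := [4 3 1 0]
2. fire a2 -> [6 3 2 0]
3. fire a3 -> [4 3 1 3]
4. fire a3 -> [4 3 1 3]
5. fire a2 -> [6 3 2 3]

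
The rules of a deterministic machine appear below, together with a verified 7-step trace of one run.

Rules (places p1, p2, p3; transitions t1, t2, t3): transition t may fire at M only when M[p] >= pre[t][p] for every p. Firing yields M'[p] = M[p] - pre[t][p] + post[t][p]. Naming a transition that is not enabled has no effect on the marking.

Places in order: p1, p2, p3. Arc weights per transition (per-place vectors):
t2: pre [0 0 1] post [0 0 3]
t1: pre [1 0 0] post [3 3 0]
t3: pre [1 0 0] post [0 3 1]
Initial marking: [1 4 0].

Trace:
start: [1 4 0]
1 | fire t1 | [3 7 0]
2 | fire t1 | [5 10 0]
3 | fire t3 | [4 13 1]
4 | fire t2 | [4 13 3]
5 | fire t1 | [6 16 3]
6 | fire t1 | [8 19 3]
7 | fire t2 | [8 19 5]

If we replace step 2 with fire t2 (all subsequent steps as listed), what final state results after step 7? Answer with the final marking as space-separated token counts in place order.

(re-executing from step 2 with the substitution; state before step 2: [3 7 0])
2 | fire t2 | [3 7 0]
3 | fire t3 | [2 10 1]
4 | fire t2 | [2 10 3]
5 | fire t1 | [4 13 3]
6 | fire t1 | [6 16 3]
7 | fire t2 | [6 16 5]

6 16 5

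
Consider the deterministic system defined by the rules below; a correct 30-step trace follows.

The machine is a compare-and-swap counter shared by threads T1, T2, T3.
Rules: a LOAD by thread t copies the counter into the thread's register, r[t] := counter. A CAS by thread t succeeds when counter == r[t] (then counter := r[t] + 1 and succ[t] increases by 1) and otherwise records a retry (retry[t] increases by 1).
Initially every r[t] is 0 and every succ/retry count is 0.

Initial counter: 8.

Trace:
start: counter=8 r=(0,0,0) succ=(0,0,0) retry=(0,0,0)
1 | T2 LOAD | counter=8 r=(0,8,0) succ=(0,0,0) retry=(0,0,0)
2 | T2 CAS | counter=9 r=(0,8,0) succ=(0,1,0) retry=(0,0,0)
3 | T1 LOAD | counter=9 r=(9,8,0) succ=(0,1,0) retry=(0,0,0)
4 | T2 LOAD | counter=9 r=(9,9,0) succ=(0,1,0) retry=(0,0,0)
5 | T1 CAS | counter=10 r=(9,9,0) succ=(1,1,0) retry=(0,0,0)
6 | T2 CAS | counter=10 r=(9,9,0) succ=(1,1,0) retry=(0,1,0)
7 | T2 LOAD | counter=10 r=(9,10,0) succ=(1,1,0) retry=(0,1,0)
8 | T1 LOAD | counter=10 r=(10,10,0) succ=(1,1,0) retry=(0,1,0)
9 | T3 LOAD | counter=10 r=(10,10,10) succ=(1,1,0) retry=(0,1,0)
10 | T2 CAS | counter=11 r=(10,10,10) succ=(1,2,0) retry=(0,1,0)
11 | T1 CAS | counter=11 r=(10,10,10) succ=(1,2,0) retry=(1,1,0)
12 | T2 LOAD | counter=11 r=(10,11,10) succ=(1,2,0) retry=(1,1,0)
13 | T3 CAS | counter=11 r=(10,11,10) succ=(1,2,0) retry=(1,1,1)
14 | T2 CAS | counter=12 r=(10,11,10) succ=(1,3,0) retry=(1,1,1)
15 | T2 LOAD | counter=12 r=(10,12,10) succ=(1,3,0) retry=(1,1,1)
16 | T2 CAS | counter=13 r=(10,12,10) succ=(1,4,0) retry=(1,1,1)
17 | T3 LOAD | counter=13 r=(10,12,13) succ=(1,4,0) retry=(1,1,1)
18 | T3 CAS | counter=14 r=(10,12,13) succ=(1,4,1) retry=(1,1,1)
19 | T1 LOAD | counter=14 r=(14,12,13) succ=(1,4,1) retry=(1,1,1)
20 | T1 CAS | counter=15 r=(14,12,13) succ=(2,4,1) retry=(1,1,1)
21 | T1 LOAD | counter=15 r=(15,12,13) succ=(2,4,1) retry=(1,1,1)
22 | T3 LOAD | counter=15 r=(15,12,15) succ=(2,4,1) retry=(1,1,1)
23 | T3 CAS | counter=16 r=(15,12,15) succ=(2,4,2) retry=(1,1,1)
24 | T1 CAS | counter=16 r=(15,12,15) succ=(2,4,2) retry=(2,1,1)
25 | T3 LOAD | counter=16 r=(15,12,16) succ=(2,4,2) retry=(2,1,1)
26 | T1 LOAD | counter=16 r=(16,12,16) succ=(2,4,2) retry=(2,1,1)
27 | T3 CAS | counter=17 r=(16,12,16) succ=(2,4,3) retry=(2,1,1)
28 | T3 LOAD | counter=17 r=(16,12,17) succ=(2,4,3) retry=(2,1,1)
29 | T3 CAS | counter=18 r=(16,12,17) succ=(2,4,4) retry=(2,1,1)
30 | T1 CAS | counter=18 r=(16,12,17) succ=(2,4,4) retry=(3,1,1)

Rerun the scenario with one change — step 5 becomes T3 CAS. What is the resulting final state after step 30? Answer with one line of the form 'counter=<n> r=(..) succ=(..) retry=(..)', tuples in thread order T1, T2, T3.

(re-executing from step 5 with the substitution; state before step 5: counter=9 r=(9,9,0) succ=(0,1,0) retry=(0,0,0))
5 | T3 CAS | counter=9 r=(9,9,0) succ=(0,1,0) retry=(0,0,1)
6 | T2 CAS | counter=10 r=(9,9,0) succ=(0,2,0) retry=(0,0,1)
7 | T2 LOAD | counter=10 r=(9,10,0) succ=(0,2,0) retry=(0,0,1)
8 | T1 LOAD | counter=10 r=(10,10,0) succ=(0,2,0) retry=(0,0,1)
9 | T3 LOAD | counter=10 r=(10,10,10) succ=(0,2,0) retry=(0,0,1)
10 | T2 CAS | counter=11 r=(10,10,10) succ=(0,3,0) retry=(0,0,1)
11 | T1 CAS | counter=11 r=(10,10,10) succ=(0,3,0) retry=(1,0,1)
12 | T2 LOAD | counter=11 r=(10,11,10) succ=(0,3,0) retry=(1,0,1)
13 | T3 CAS | counter=11 r=(10,11,10) succ=(0,3,0) retry=(1,0,2)
14 | T2 CAS | counter=12 r=(10,11,10) succ=(0,4,0) retry=(1,0,2)
15 | T2 LOAD | counter=12 r=(10,12,10) succ=(0,4,0) retry=(1,0,2)
16 | T2 CAS | counter=13 r=(10,12,10) succ=(0,5,0) retry=(1,0,2)
17 | T3 LOAD | counter=13 r=(10,12,13) succ=(0,5,0) retry=(1,0,2)
18 | T3 CAS | counter=14 r=(10,12,13) succ=(0,5,1) retry=(1,0,2)
19 | T1 LOAD | counter=14 r=(14,12,13) succ=(0,5,1) retry=(1,0,2)
20 | T1 CAS | counter=15 r=(14,12,13) succ=(1,5,1) retry=(1,0,2)
21 | T1 LOAD | counter=15 r=(15,12,13) succ=(1,5,1) retry=(1,0,2)
22 | T3 LOAD | counter=15 r=(15,12,15) succ=(1,5,1) retry=(1,0,2)
23 | T3 CAS | counter=16 r=(15,12,15) succ=(1,5,2) retry=(1,0,2)
24 | T1 CAS | counter=16 r=(15,12,15) succ=(1,5,2) retry=(2,0,2)
25 | T3 LOAD | counter=16 r=(15,12,16) succ=(1,5,2) retry=(2,0,2)
26 | T1 LOAD | counter=16 r=(16,12,16) succ=(1,5,2) retry=(2,0,2)
27 | T3 CAS | counter=17 r=(16,12,16) succ=(1,5,3) retry=(2,0,2)
28 | T3 LOAD | counter=17 r=(16,12,17) succ=(1,5,3) retry=(2,0,2)
29 | T3 CAS | counter=18 r=(16,12,17) succ=(1,5,4) retry=(2,0,2)
30 | T1 CAS | counter=18 r=(16,12,17) succ=(1,5,4) retry=(3,0,2)

counter=18 r=(16,12,17) succ=(1,5,4) retry=(3,0,2)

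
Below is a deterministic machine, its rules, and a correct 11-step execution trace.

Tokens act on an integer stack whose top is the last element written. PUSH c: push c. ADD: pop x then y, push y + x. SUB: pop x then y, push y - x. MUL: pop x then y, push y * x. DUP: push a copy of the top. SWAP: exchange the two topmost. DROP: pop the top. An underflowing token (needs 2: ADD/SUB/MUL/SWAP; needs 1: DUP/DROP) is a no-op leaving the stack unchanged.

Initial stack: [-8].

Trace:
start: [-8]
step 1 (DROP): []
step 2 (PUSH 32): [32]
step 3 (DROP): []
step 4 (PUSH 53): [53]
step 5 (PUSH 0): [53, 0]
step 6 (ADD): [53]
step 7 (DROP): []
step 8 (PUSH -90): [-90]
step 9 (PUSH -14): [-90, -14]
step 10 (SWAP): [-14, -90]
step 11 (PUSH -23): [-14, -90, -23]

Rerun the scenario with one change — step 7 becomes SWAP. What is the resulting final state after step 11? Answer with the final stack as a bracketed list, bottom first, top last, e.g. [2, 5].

(re-executing from step 7 with the substitution; state before step 7: [53])
step 7 (SWAP): [53]
step 8 (PUSH -90): [53, -90]
step 9 (PUSH -14): [53, -90, -14]
step 10 (SWAP): [53, -14, -90]
step 11 (PUSH -23): [53, -14, -90, -23]

[53, -14, -90, -23]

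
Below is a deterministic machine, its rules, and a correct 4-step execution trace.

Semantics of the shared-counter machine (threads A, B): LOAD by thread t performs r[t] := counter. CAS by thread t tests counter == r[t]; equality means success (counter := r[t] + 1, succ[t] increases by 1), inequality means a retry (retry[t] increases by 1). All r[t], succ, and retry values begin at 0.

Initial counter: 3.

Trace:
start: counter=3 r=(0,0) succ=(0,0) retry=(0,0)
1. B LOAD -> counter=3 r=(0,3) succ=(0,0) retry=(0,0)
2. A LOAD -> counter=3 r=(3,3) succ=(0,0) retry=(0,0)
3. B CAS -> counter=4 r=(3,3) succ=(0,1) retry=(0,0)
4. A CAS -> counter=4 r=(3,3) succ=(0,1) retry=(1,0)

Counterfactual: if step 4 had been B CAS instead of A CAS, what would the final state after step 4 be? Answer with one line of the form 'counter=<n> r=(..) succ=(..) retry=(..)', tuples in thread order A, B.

(re-executing from step 4 with the substitution; state before step 4: counter=4 r=(3,3) succ=(0,1) retry=(0,0))
4. B CAS -> counter=4 r=(3,3) succ=(0,1) retry=(0,1)

counter=4 r=(3,3) succ=(0,1) retry=(0,1)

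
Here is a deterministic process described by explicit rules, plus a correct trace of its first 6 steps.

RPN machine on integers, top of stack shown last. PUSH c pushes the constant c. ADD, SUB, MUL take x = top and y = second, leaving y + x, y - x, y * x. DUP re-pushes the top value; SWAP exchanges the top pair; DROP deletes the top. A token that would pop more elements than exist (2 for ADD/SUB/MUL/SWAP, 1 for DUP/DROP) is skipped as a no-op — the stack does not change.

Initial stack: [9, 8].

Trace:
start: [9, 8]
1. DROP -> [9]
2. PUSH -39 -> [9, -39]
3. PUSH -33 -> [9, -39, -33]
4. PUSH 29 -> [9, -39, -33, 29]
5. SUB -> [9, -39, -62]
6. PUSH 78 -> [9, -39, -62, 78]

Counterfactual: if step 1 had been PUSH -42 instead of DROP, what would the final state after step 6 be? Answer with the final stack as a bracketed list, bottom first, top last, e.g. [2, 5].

(re-executing from step 1 with the substitution; state before step 1: [9, 8])
1. PUSH -42 -> [9, 8, -42]
2. PUSH -39 -> [9, 8, -42, -39]
3. PUSH -33 -> [9, 8, -42, -39, -33]
4. PUSH 29 -> [9, 8, -42, -39, -33, 29]
5. SUB -> [9, 8, -42, -39, -62]
6. PUSH 78 -> [9, 8, -42, -39, -62, 78]

[9, 8, -42, -39, -62, 78]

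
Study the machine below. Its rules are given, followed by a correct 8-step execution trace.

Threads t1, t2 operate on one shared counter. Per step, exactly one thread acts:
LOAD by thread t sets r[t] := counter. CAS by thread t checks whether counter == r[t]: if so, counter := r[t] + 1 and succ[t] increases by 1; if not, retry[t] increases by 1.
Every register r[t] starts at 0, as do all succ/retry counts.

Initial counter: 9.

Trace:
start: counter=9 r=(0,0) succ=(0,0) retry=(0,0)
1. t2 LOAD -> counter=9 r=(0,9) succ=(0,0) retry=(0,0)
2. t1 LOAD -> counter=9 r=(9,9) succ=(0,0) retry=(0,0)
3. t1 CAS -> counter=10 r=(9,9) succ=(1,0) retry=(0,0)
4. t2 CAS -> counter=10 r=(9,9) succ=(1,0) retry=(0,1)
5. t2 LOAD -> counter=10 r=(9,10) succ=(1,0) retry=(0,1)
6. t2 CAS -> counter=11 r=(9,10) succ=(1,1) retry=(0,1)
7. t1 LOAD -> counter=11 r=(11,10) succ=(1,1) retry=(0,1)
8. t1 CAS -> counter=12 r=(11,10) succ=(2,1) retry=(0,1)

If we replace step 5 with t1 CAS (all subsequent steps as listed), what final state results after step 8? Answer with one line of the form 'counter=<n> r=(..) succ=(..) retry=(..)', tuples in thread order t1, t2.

counter=11 r=(10,9) succ=(2,0) retry=(1,2)

(re-executing from step 5 with the substitution; state before step 5: counter=10 r=(9,9) succ=(1,0) retry=(0,1))
5. t1 CAS -> counter=10 r=(9,9) succ=(1,0) retry=(1,1)
6. t2 CAS -> counter=10 r=(9,9) succ=(1,0) retry=(1,2)
7. t1 LOAD -> counter=10 r=(10,9) succ=(1,0) retry=(1,2)
8. t1 CAS -> counter=11 r=(10,9) succ=(2,0) retry=(1,2)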